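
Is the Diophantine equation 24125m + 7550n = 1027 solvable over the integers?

no

gcd(24125, 7550) = 25  (24125 = 3·7550 + 1475, 7550 = 5·1475 + 175, 1475 = 8·175 + 75, 175 = 2·75 + 25, 75 = 3·25).
25 does not divide 1027 (remainder 2), so no integer solutions.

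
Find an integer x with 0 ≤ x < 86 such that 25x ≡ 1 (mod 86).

31

gcd(86, 25):
  86 = 3*25 + 11
  25 = 2*11 + 3
  11 = 3*3 + 2
  3 = 1*2 + 1
  2 = 2*1
so gcd(86, 25) = 1.
Back-substitute for Bézout coefficients:
  1 = 3 - 1*2
  ... = 25*(31) + 86*(-9)
So 25*31 ≡ 1 (mod 86), and 31 mod 86 = 31.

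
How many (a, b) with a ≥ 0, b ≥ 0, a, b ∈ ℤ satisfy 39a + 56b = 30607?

gcd(56, 39) = 1  (56 = 1*39 + 17, 39 = 2*17 + 5, 17 = 3*5 + 2, 5 = 2*2 + 1, 2 = 2*1).
Back-substituting, 39*(23) + 56*(-16) = 1.
Scale by 30607: one solution is (703961, -489712). Reduce a mod 56: (41, 518).
General: a = 41 + 56t, b = 518 - 39t.
a ≥ 0 ⇒ t ≥ 0; b ≥ 0 ⇒ t ≤ 13. So t ∈ [0, 13]: 14 solutions.

14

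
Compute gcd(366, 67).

1

gcd(366, 67) = 1  (366 = 5×67 + 31, 67 = 2×31 + 5, 31 = 6×5 + 1, 5 = 5×1).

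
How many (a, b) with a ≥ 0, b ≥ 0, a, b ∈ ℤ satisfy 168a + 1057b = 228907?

gcd(1057, 168) = 7.
By Bézout, 168×(-44) + 1057×(7) = 7.
One solution: (35, 211).
General: a = 35 + 151t, b = 211 - 24t.
a ≥ 0 ⇒ t ≥ 0; b ≥ 0 ⇒ t ≤ 8. So t ∈ [0, 8]: 9 solutions.

9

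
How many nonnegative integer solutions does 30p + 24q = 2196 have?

gcd(30, 24) = 6  (30 = 1*24 + 6, 24 = 4*6).
Back-substituting, 30*(1) + 24*(-1) = 6.
Scale by 366: one solution is (366, -366). Reduce p mod 4: (2, 89).
General: p = 2 + 4t, q = 89 - 5t.
p ≥ 0 ⇒ t ≥ 0; q ≥ 0 ⇒ t ≤ 17. So t ∈ [0, 17]: 18 solutions.

18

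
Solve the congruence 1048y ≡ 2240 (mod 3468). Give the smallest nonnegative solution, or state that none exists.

gcd(3468, 1048):
  3468 = 3·1048 + 324
  1048 = 3·324 + 76
  324 = 4·76 + 20
  76 = 3·20 + 16
  20 = 1·16 + 4
  16 = 4·4
so gcd(3468, 1048) = 4.
4 divides 2240, so solutions exist.
Back-substitute for Bézout coefficients:
  4 = 20 - 1·16
  ... = 1048·(-182) + 3468·(55)
So 1048·(-182) ≡ 4 (mod 3468); multiply by 560: y ≡ -101920 (mod 867).
Smallest nonnegative: y = -101920 mod 867 = 386.

386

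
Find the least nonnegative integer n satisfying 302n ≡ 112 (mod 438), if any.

gcd(438, 302):
  438 = 1×302 + 136
  302 = 2×136 + 30
  136 = 4×30 + 16
  30 = 1×16 + 14
  16 = 1×14 + 2
  14 = 7×2
so gcd(438, 302) = 2.
2 divides 112, so solutions exist.
Back-substitute for Bézout coefficients:
  2 = 16 - 1×14
  ... = 302×(-29) + 438×(20)
So 302×(-29) ≡ 2 (mod 438); multiply by 56: n ≡ -1624 (mod 219).
Smallest nonnegative: n = -1624 mod 219 = 128.

128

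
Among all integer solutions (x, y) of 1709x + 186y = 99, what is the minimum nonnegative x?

141

gcd(1709, 186):
  1709 = 9*186 + 35
  186 = 5*35 + 11
  35 = 3*11 + 2
  11 = 5*2 + 1
  2 = 2*1
so gcd(1709, 186) = 1.
1 divides 99, so solutions exist.
Back-substitute for Bézout coefficients:
  1 = 11 - 5*2
  ... = 1709*(-85) + 186*(781)
Scale by 99/1 = 99: (x₀, y₀) = (-8415, 77319).
General solution: x = -8415 + 186t, y = 77319 - 1709t for integer t.
x ≥ 0: smallest is -8415 mod 186 = 141 (at t = 46), with y = -1295.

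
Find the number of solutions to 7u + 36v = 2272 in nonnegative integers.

gcd(36, 7):
  36 = 5×7 + 1
  7 = 7×1
so gcd(36, 7) = 1.
Back-substitute for Bézout coefficients:
  1 = 36 - 5×7
  ... = 7×(-5) + 36×(1)
Scale by 2272: one solution is (-11360, 2272). Reduce u mod 36: (16, 60).
General: u = 16 + 36t, v = 60 - 7t.
u ≥ 0 ⇒ t ≥ 0; v ≥ 0 ⇒ t ≤ 8. So t ∈ [0, 8]: 9 solutions.

9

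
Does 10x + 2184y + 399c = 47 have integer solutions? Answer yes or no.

gcd(2184, 10) = 2  (2184 = 218×10 + 4, 10 = 2×4 + 2, 4 = 2×2).
gcd(2, 399) = 1.
1 divides 47, so integer solutions exist.

yes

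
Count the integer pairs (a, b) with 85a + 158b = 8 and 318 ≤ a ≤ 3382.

20

gcd(158, 85):
  158 = 1·85 + 73
  85 = 1·73 + 12
  73 = 6·12 + 1
  12 = 12·1
so gcd(158, 85) = 1.
Back-substitute for Bézout coefficients:
  1 = 73 - 6·12
  ... = 85·(-13) + 158·(7)
Scale by 8: particular solution (-104, 56); reduce a mod 158: (54, -29).
General solution: a = 54 + 158t, b = -29 - 85t for integer t.
318 ≤ 54 + 158t ≤ 3382 gives t ∈ [2, 21], which is 20 values.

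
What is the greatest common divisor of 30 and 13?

1

gcd(30, 13) = 1  (30 = 2×13 + 4, 13 = 3×4 + 1, 4 = 4×1).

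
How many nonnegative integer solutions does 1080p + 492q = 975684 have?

22

gcd(1080, 492) = 12.
By Bézout, 1080×(-5) + 492×(11) = 12.
One solution: (21, 1937).
General: p = 21 + 41t, q = 1937 - 90t.
p ≥ 0 ⇒ t ≥ 0; q ≥ 0 ⇒ t ≤ 21. So t ∈ [0, 21]: 22 solutions.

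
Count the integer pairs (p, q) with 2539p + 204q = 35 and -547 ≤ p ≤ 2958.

gcd(2539, 204) = 1.
By Bézout, 2539×(-65) + 204×(809) = 1.
Particular solution: (173, -2153).
General solution: p = 173 + 204t, q = -2153 - 2539t for integer t.
-547 ≤ 173 + 204t ≤ 2958 gives t ∈ [-3, 13], which is 17 values.

17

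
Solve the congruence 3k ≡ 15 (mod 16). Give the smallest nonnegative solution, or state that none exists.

5

gcd(16, 3) = 1  (16 = 5×3 + 1, 3 = 3×1).
1 divides 15, so solutions exist.
Back-substituting, 3×(-5) + 16×(1) = 1.
So 3×(-5) ≡ 1 (mod 16); multiply by 15: k ≡ -75 (mod 16).
Smallest nonnegative: k = -75 mod 16 = 5.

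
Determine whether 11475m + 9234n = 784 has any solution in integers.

no

gcd(11475, 9234) = 27  (11475 = 1×9234 + 2241, 9234 = 4×2241 + 270, 2241 = 8×270 + 81, 270 = 3×81 + 27, 81 = 3×27).
27 does not divide 784 (remainder 1), so no integer solutions.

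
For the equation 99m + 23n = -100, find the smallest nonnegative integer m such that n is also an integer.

12

gcd(99, 23):
  99 = 4*23 + 7
  23 = 3*7 + 2
  7 = 3*2 + 1
  2 = 2*1
so gcd(99, 23) = 1.
1 divides -100, so solutions exist.
Back-substitute for Bézout coefficients:
  1 = 7 - 3*2
  ... = 99*(10) + 23*(-43)
Scale by -100/1 = -100: (m₀, n₀) = (-1000, 4300).
General solution: m = -1000 + 23t, n = 4300 - 99t for integer t.
m ≥ 0: smallest is -1000 mod 23 = 12 (at t = 44), with n = -56.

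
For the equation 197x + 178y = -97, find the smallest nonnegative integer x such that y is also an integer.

gcd(197, 178) = 1.
1 divides -97, so solutions exist.
By Bézout, 197*(75) + 178*(-83) = 1.
Scale by -97/1 = -97: (x₀, y₀) = (-7275, 8051).
General solution: x = -7275 + 178t, y = 8051 - 197t for integer t.
x ≥ 0: smallest is -7275 mod 178 = 23 (at t = 41), with y = -26.

23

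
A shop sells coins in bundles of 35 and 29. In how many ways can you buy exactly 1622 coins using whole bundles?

Need nonnegative integers with 35j + 29k = 1622.
gcd(35, 29) = 1, and 35·(5) + 29·(-6) = 1.
So (j₀, k₀) = (8110, -9732); general j = 8110 + 29t, k = -9732 - 35t.
j ≥ 0 ⇒ t ≥ -279; k ≥ 0 ⇒ t ≤ -279. That's 1 value of t.

1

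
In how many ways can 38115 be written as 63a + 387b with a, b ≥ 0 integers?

15

gcd(387, 63) = 9.
By Bézout, 63×(-6) + 387×(1) = 9.
One solution: (3, 98).
General: a = 3 + 43t, b = 98 - 7t.
a ≥ 0 ⇒ t ≥ 0; b ≥ 0 ⇒ t ≤ 14. So t ∈ [0, 14]: 15 solutions.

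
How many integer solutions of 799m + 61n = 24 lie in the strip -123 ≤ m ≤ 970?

gcd(799, 61) = 1  (799 = 13×61 + 6, 61 = 10×6 + 1, 6 = 6×1).
Back-substituting, 799×(-10) + 61×(131) = 1.
Scale by 24: particular solution (-240, 3144); reduce m mod 61: (4, -52).
General solution: m = 4 + 61t, n = -52 - 799t for integer t.
-123 ≤ 4 + 61t ≤ 970 gives t ∈ [-2, 15], which is 18 values.

18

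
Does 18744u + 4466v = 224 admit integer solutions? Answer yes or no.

gcd(18744, 4466):
  18744 = 4·4466 + 880
  4466 = 5·880 + 66
  880 = 13·66 + 22
  66 = 3·22
so gcd(18744, 4466) = 22.
22 does not divide 224 (remainder 4), so no integer solutions.

no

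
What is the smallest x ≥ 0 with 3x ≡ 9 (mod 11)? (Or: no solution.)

3

gcd(11, 3):
  11 = 3*3 + 2
  3 = 1*2 + 1
  2 = 2*1
so gcd(11, 3) = 1.
1 divides 9, so solutions exist.
Back-substitute for Bézout coefficients:
  1 = 3 - 1*2
  ... = 3*(4) + 11*(-1)
So 3*(4) ≡ 1 (mod 11); multiply by 9: x ≡ 36 (mod 11).
Smallest nonnegative: x = 36 mod 11 = 3.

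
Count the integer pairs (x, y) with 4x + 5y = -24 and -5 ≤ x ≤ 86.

gcd(5, 4) = 1.
By Bézout, 4×(-1) + 5×(1) = 1.
Particular solution: (4, -8).
General solution: x = 4 + 5t, y = -8 - 4t for integer t.
-5 ≤ 4 + 5t ≤ 86 gives t ∈ [-1, 16], which is 18 values.

18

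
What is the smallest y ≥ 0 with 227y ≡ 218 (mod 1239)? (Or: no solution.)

gcd(1239, 227) = 1.
1 divides 218, so solutions exist.
By Bézout, 227·(131) + 1239·(-24) = 1.
So 227·(131) ≡ 1 (mod 1239); multiply by 218: y ≡ 28558 (mod 1239).
Smallest nonnegative: y = 28558 mod 1239 = 61.

61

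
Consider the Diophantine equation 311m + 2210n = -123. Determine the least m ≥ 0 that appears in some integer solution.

227

gcd(2210, 311):
  2210 = 7*311 + 33
  311 = 9*33 + 14
  33 = 2*14 + 5
  14 = 2*5 + 4
  5 = 1*4 + 1
  4 = 4*1
so gcd(2210, 311) = 1.
1 divides -123, so solutions exist.
Back-substitute for Bézout coefficients:
  1 = 5 - 1*4
  ... = 311*(-469) + 2210*(66)
Scale by -123/1 = -123: (m₀, n₀) = (57687, -8118).
General solution: m = 57687 + 2210t, n = -8118 - 311t for integer t.
m ≥ 0: smallest is 57687 mod 2210 = 227 (at t = -26), with n = -32.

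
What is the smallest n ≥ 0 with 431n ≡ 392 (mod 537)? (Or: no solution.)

gcd(537, 431) = 1  (537 = 1×431 + 106, 431 = 4×106 + 7, 106 = 15×7 + 1, 7 = 7×1).
1 divides 392, so solutions exist.
Back-substituting, 431×(-76) + 537×(61) = 1.
So 431×(-76) ≡ 1 (mod 537); multiply by 392: n ≡ -29792 (mod 537).
Smallest nonnegative: n = -29792 mod 537 = 280.

280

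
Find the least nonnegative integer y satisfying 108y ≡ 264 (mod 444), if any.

gcd(444, 108):
  444 = 4·108 + 12
  108 = 9·12
so gcd(444, 108) = 12.
12 divides 264, so solutions exist.
Back-substitute for Bézout coefficients:
  12 = 444 - 4·108
  ... = 108·(-4) + 444·(1)
So 108·(-4) ≡ 12 (mod 444); multiply by 22: y ≡ -88 (mod 37).
Smallest nonnegative: y = -88 mod 37 = 23.

23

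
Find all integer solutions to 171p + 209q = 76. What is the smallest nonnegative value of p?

9

gcd(209, 171) = 19  (209 = 1×171 + 38, 171 = 4×38 + 19, 38 = 2×19).
19 divides 76, so solutions exist.
Back-substituting, 171×(5) + 209×(-4) = 19.
Scale by 76/19 = 4: (p₀, q₀) = (20, -16).
General solution: p = 20 + 11t, q = -16 - 9t for integer t.
p ≥ 0: smallest is 20 mod 11 = 9 (at t = -1), with q = -7.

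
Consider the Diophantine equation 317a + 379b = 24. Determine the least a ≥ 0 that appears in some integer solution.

gcd(379, 317) = 1  (379 = 1*317 + 62, 317 = 5*62 + 7, 62 = 8*7 + 6, 7 = 1*6 + 1, 6 = 6*1).
1 divides 24, so solutions exist.
Back-substituting, 317*(55) + 379*(-46) = 1.
Scale by 24/1 = 24: (a₀, b₀) = (1320, -1104).
General solution: a = 1320 + 379t, b = -1104 - 317t for integer t.
a ≥ 0: smallest is 1320 mod 379 = 183 (at t = -3), with b = -153.

183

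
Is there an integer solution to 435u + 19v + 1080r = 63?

gcd(435, 19) = 1  (435 = 22·19 + 17, 19 = 1·17 + 2, 17 = 8·2 + 1, 2 = 2·1).
gcd(1, 1080) = 1.
1 divides 63, so integer solutions exist.

yes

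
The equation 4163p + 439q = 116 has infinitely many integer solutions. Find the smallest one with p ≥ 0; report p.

gcd(4163, 439):
  4163 = 9·439 + 212
  439 = 2·212 + 15
  212 = 14·15 + 2
  15 = 7·2 + 1
  2 = 2·1
so gcd(4163, 439) = 1.
1 divides 116, so solutions exist.
Back-substitute for Bézout coefficients:
  1 = 15 - 7·2
  ... = 4163·(-205) + 439·(1944)
Scale by 116/1 = 116: (p₀, q₀) = (-23780, 225504).
General solution: p = -23780 + 439t, q = 225504 - 4163t for integer t.
p ≥ 0: smallest is -23780 mod 439 = 365 (at t = 55), with q = -3461.

365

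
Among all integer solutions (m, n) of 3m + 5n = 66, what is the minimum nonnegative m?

2

gcd(5, 3):
  5 = 1×3 + 2
  3 = 1×2 + 1
  2 = 2×1
so gcd(5, 3) = 1.
1 divides 66, so solutions exist.
Back-substitute for Bézout coefficients:
  1 = 3 - 1×2
  ... = 3×(2) + 5×(-1)
Scale by 66/1 = 66: (m₀, n₀) = (132, -66).
General solution: m = 132 + 5t, n = -66 - 3t for integer t.
m ≥ 0: smallest is 132 mod 5 = 2 (at t = -26), with n = 12.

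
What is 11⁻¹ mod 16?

gcd(16, 11) = 1.
By Bézout, 11·(3) + 16·(-2) = 1.
So 11·3 ≡ 1 (mod 16), and 3 mod 16 = 3.

3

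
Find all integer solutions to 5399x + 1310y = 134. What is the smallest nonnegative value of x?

1006

gcd(5399, 1310) = 1.
1 divides 134, so solutions exist.
By Bézout, 5399*(379) + 1310*(-1562) = 1.
Scale by 134/1 = 134: (x₀, y₀) = (50786, -209308).
General solution: x = 50786 + 1310t, y = -209308 - 5399t for integer t.
x ≥ 0: smallest is 50786 mod 1310 = 1006 (at t = -38), with y = -4146.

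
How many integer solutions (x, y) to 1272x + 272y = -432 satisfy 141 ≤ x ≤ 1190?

gcd(1272, 272):
  1272 = 4*272 + 184
  272 = 1*184 + 88
  184 = 2*88 + 8
  88 = 11*8
so gcd(1272, 272) = 8.
Back-substitute for Bézout coefficients:
  8 = 184 - 2*88
  ... = 1272*(3) + 272*(-14)
Scale by -54: particular solution (-162, 756); reduce x mod 34: (8, -39).
General solution: x = 8 + 34t, y = -39 - 159t for integer t.
141 ≤ 8 + 34t ≤ 1190 gives t ∈ [4, 34], which is 31 values.

31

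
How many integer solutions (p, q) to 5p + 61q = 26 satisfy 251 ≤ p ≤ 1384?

18

gcd(61, 5):
  61 = 12×5 + 1
  5 = 5×1
so gcd(61, 5) = 1.
Back-substitute for Bézout coefficients:
  1 = 61 - 12×5
  ... = 5×(-12) + 61×(1)
Scale by 26: particular solution (-312, 26); reduce p mod 61: (54, -4).
General solution: p = 54 + 61t, q = -4 - 5t for integer t.
251 ≤ 54 + 61t ≤ 1384 gives t ∈ [4, 21], which is 18 values.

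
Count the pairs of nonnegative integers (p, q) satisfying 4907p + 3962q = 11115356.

4

gcd(4907, 3962):
  4907 = 1*3962 + 945
  3962 = 4*945 + 182
  945 = 5*182 + 35
  182 = 5*35 + 7
  35 = 5*7
so gcd(4907, 3962) = 7.
Back-substitute for Bézout coefficients:
  7 = 182 - 5*35
  ... = 4907*(-109) + 3962*(135)
Scale by 1587908: one solution is (-173081972, 214367580). Reduce p mod 566: (262, 2481).
General: p = 262 + 566t, q = 2481 - 701t.
p ≥ 0 ⇒ t ≥ 0; q ≥ 0 ⇒ t ≤ 3. So t ∈ [0, 3]: 4 solutions.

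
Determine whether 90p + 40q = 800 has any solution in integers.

gcd(90, 40) = 10.
10 divides 800, so integer solutions exist.

yes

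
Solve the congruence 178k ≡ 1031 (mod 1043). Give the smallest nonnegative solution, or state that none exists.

gcd(1043, 178) = 1  (1043 = 5×178 + 153, 178 = 1×153 + 25, 153 = 6×25 + 3, 25 = 8×3 + 1, 3 = 3×1).
1 divides 1031, so solutions exist.
Back-substituting, 178×(334) + 1043×(-57) = 1.
So 178×(334) ≡ 1 (mod 1043); multiply by 1031: k ≡ 344354 (mod 1043).
Smallest nonnegative: k = 344354 mod 1043 = 164.

164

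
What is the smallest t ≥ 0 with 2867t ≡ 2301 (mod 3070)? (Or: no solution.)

gcd(3070, 2867) = 1.
1 divides 2301, so solutions exist.
By Bézout, 2867*(983) + 3070*(-918) = 1.
So 2867*(983) ≡ 1 (mod 3070); multiply by 2301: t ≡ 2261883 (mod 3070).
Smallest nonnegative: t = 2261883 mod 3070 = 2363.

2363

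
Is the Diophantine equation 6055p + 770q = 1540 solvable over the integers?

gcd(6055, 770) = 35  (6055 = 7·770 + 665, 770 = 1·665 + 105, 665 = 6·105 + 35, 105 = 3·35).
35 divides 1540, so integer solutions exist.

yes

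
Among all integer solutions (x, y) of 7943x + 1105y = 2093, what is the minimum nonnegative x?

26

gcd(7943, 1105) = 13  (7943 = 7*1105 + 208, 1105 = 5*208 + 65, 208 = 3*65 + 13, 65 = 5*13).
13 divides 2093, so solutions exist.
Back-substituting, 7943*(16) + 1105*(-115) = 13.
Scale by 2093/13 = 161: (x₀, y₀) = (2576, -18515).
General solution: x = 2576 + 85t, y = -18515 - 611t for integer t.
x ≥ 0: smallest is 2576 mod 85 = 26 (at t = -30), with y = -185.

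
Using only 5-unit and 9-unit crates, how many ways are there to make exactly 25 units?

Need nonnegative integers with 5j + 9k = 25.
gcd(5, 9) = 1, and 5·(2) + 9·(-1) = 1.
So (j₀, k₀) = (50, -25); general j = 50 + 9t, k = -25 - 5t.
j ≥ 0 ⇒ t ≥ -5; k ≥ 0 ⇒ t ≤ -5. That's 1 value of t.

1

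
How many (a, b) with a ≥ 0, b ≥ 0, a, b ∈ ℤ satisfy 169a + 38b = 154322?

gcd(169, 38) = 1.
By Bézout, 169*(9) + 38*(-40) = 1.
One solution: (36, 3901).
General: a = 36 + 38t, b = 3901 - 169t.
a ≥ 0 ⇒ t ≥ 0; b ≥ 0 ⇒ t ≤ 23. So t ∈ [0, 23]: 24 solutions.

24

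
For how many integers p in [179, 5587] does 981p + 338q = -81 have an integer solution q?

16

gcd(981, 338) = 1  (981 = 2*338 + 305, 338 = 1*305 + 33, 305 = 9*33 + 8, 33 = 4*8 + 1, 8 = 8*1).
Back-substituting, 981*(-41) + 338*(119) = 1.
Scale by -81: particular solution (3321, -9639); reduce p mod 338: (279, -810).
General solution: p = 279 + 338t, q = -810 - 981t for integer t.
179 ≤ 279 + 338t ≤ 5587 gives t ∈ [0, 15], which is 16 values.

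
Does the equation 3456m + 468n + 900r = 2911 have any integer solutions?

no

gcd(3456, 468) = 36  (3456 = 7×468 + 180, 468 = 2×180 + 108, 180 = 1×108 + 72, 108 = 1×72 + 36, 72 = 2×36).
gcd(36, 900) = 36.
36 does not divide 2911 (remainder 31), so no integer solutions.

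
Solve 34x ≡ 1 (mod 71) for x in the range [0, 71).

23

gcd(71, 34) = 1.
By Bézout, 34·(23) + 71·(-11) = 1.
So 34·23 ≡ 1 (mod 71), and 23 mod 71 = 23.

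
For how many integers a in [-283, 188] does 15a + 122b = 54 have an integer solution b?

4

gcd(122, 15) = 1.
By Bézout, 15·(57) + 122·(-7) = 1.
Particular solution: (28, -3).
General solution: a = 28 + 122t, b = -3 - 15t for integer t.
-283 ≤ 28 + 122t ≤ 188 gives t ∈ [-2, 1], which is 4 values.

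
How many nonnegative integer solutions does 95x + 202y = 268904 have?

gcd(202, 95):
  202 = 2×95 + 12
  95 = 7×12 + 11
  12 = 1×11 + 1
  11 = 11×1
so gcd(202, 95) = 1.
Back-substitute for Bézout coefficients:
  1 = 12 - 1×11
  ... = 95×(-17) + 202×(8)
Scale by 268904: one solution is (-4571368, 2151232). Reduce x mod 202: (94, 1287).
General: x = 94 + 202t, y = 1287 - 95t.
x ≥ 0 ⇒ t ≥ 0; y ≥ 0 ⇒ t ≤ 13. So t ∈ [0, 13]: 14 solutions.

14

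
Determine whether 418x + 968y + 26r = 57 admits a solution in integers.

gcd(968, 418) = 22.
gcd(22, 26) = 2.
2 does not divide 57 (remainder 1), so no integer solutions.

no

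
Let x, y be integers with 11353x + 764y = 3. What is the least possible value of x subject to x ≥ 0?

gcd(11353, 764):
  11353 = 14·764 + 657
  764 = 1·657 + 107
  657 = 6·107 + 15
  107 = 7·15 + 2
  15 = 7·2 + 1
  2 = 2·1
so gcd(11353, 764) = 1.
1 divides 3, so solutions exist.
Back-substitute for Bézout coefficients:
  1 = 15 - 7·2
  ... = 11353·(357) + 764·(-5305)
Scale by 3/1 = 3: (x₀, y₀) = (1071, -15915).
General solution: x = 1071 + 764t, y = -15915 - 11353t for integer t.
x ≥ 0: smallest is 1071 mod 764 = 307 (at t = -1), with y = -4562.

307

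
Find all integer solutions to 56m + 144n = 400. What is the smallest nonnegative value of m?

gcd(144, 56) = 8.
8 divides 400, so solutions exist.
By Bézout, 56·(-5) + 144·(2) = 8.
Scale by 400/8 = 50: (m₀, n₀) = (-250, 100).
General solution: m = -250 + 18t, n = 100 - 7t for integer t.
m ≥ 0: smallest is -250 mod 18 = 2 (at t = 14), with n = 2.

2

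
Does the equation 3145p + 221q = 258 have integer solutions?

no

gcd(3145, 221) = 17  (3145 = 14·221 + 51, 221 = 4·51 + 17, 51 = 3·17).
17 does not divide 258 (remainder 3), so no integer solutions.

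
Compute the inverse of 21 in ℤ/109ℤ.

gcd(109, 21) = 1  (109 = 5·21 + 4, 21 = 5·4 + 1, 4 = 4·1).
Back-substituting, 21·(26) + 109·(-5) = 1.
So 21·26 ≡ 1 (mod 109), and 26 mod 109 = 26.

26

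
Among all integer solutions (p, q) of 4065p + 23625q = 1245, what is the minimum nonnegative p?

gcd(23625, 4065):
  23625 = 5*4065 + 3300
  4065 = 1*3300 + 765
  3300 = 4*765 + 240
  765 = 3*240 + 45
  240 = 5*45 + 15
  45 = 3*15
so gcd(23625, 4065) = 15.
15 divides 1245, so solutions exist.
Back-substitute for Bézout coefficients:
  15 = 240 - 5*45
  ... = 4065*(-494) + 23625*(85)
Scale by 1245/15 = 83: (p₀, q₀) = (-41002, 7055).
General solution: p = -41002 + 1575t, q = 7055 - 271t for integer t.
p ≥ 0: smallest is -41002 mod 1575 = 1523 (at t = 27), with q = -262.

1523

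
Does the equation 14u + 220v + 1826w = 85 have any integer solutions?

no

gcd(220, 14) = 2  (220 = 15·14 + 10, 14 = 1·10 + 4, 10 = 2·4 + 2, 4 = 2·2).
gcd(2, 1826) = 2.
2 does not divide 85 (remainder 1), so no integer solutions.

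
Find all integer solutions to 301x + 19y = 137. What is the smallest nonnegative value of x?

5

gcd(301, 19) = 1  (301 = 15*19 + 16, 19 = 1*16 + 3, 16 = 5*3 + 1, 3 = 3*1).
1 divides 137, so solutions exist.
Back-substituting, 301*(6) + 19*(-95) = 1.
Scale by 137/1 = 137: (x₀, y₀) = (822, -13015).
General solution: x = 822 + 19t, y = -13015 - 301t for integer t.
x ≥ 0: smallest is 822 mod 19 = 5 (at t = -43), with y = -72.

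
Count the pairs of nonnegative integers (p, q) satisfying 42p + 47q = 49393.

gcd(47, 42):
  47 = 1×42 + 5
  42 = 8×5 + 2
  5 = 2×2 + 1
  2 = 2×1
so gcd(47, 42) = 1.
Back-substitute for Bézout coefficients:
  1 = 5 - 2×2
  ... = 42×(-19) + 47×(17)
Scale by 49393: one solution is (-938467, 839681). Reduce p mod 47: (29, 1025).
General: p = 29 + 47t, q = 1025 - 42t.
p ≥ 0 ⇒ t ≥ 0; q ≥ 0 ⇒ t ≤ 24. So t ∈ [0, 24]: 25 solutions.

25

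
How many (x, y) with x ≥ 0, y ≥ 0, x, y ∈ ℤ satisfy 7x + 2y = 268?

20

gcd(7, 2) = 1.
By Bézout, 7·(1) + 2·(-3) = 1.
One solution: (0, 134).
General: x = 0 + 2t, y = 134 - 7t.
x ≥ 0 ⇒ t ≥ 0; y ≥ 0 ⇒ t ≤ 19. So t ∈ [0, 19]: 20 solutions.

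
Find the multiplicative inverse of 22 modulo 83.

gcd(83, 22):
  83 = 3×22 + 17
  22 = 1×17 + 5
  17 = 3×5 + 2
  5 = 2×2 + 1
  2 = 2×1
so gcd(83, 22) = 1.
Back-substitute for Bézout coefficients:
  1 = 5 - 2×2
  ... = 22×(34) + 83×(-9)
So 22×34 ≡ 1 (mod 83), and 34 mod 83 = 34.

34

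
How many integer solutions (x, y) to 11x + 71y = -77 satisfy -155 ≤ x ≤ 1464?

gcd(71, 11) = 1.
By Bézout, 11*(13) + 71*(-2) = 1.
Particular solution: (64, -11).
General solution: x = 64 + 71t, y = -11 - 11t for integer t.
-155 ≤ 64 + 71t ≤ 1464 gives t ∈ [-3, 19], which is 23 values.

23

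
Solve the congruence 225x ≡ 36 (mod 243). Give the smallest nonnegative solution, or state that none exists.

25

gcd(243, 225) = 9  (243 = 1×225 + 18, 225 = 12×18 + 9, 18 = 2×9).
9 divides 36, so solutions exist.
Back-substituting, 225×(13) + 243×(-12) = 9.
So 225×(13) ≡ 9 (mod 243); multiply by 4: x ≡ 52 (mod 27).
Smallest nonnegative: x = 52 mod 27 = 25.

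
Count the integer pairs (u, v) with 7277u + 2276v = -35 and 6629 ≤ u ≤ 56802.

gcd(7277, 2276):
  7277 = 3·2276 + 449
  2276 = 5·449 + 31
  449 = 14·31 + 15
  31 = 2·15 + 1
  15 = 15·1
so gcd(7277, 2276) = 1.
Back-substitute for Bézout coefficients:
  1 = 31 - 2·15
  ... = 7277·(-147) + 2276·(470)
Scale by -35: particular solution (5145, -16450); reduce u mod 2276: (593, -1896).
General solution: u = 593 + 2276t, v = -1896 - 7277t for integer t.
6629 ≤ 593 + 2276t ≤ 56802 gives t ∈ [3, 24], which is 22 values.

22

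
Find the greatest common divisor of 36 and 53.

gcd(53, 36):
  53 = 1*36 + 17
  36 = 2*17 + 2
  17 = 8*2 + 1
  2 = 2*1
so gcd(53, 36) = 1.

1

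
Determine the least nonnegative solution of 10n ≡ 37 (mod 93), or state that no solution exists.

13

gcd(93, 10):
  93 = 9*10 + 3
  10 = 3*3 + 1
  3 = 3*1
so gcd(93, 10) = 1.
1 divides 37, so solutions exist.
Back-substitute for Bézout coefficients:
  1 = 10 - 3*3
  ... = 10*(28) + 93*(-3)
So 10*(28) ≡ 1 (mod 93); multiply by 37: n ≡ 1036 (mod 93).
Smallest nonnegative: n = 1036 mod 93 = 13.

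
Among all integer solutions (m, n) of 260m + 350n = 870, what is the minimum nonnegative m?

2

gcd(350, 260):
  350 = 1×260 + 90
  260 = 2×90 + 80
  90 = 1×80 + 10
  80 = 8×10
so gcd(350, 260) = 10.
10 divides 870, so solutions exist.
Back-substitute for Bézout coefficients:
  10 = 90 - 1×80
  ... = 260×(-4) + 350×(3)
Scale by 870/10 = 87: (m₀, n₀) = (-348, 261).
General solution: m = -348 + 35t, n = 261 - 26t for integer t.
m ≥ 0: smallest is -348 mod 35 = 2 (at t = 10), with n = 1.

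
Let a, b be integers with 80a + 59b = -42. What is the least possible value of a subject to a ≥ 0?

gcd(80, 59):
  80 = 1*59 + 21
  59 = 2*21 + 17
  21 = 1*17 + 4
  17 = 4*4 + 1
  4 = 4*1
so gcd(80, 59) = 1.
1 divides -42, so solutions exist.
Back-substitute for Bézout coefficients:
  1 = 17 - 4*4
  ... = 80*(-14) + 59*(19)
Scale by -42/1 = -42: (a₀, b₀) = (588, -798).
General solution: a = 588 + 59t, b = -798 - 80t for integer t.
a ≥ 0: smallest is 588 mod 59 = 57 (at t = -9), with b = -78.

57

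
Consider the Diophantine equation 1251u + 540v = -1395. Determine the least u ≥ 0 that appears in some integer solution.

gcd(1251, 540):
  1251 = 2·540 + 171
  540 = 3·171 + 27
  171 = 6·27 + 9
  27 = 3·9
so gcd(1251, 540) = 9.
9 divides -1395, so solutions exist.
Back-substitute for Bézout coefficients:
  9 = 171 - 6·27
  ... = 1251·(19) + 540·(-44)
Scale by -1395/9 = -155: (u₀, v₀) = (-2945, 6820).
General solution: u = -2945 + 60t, v = 6820 - 139t for integer t.
u ≥ 0: smallest is -2945 mod 60 = 55 (at t = 50), with v = -130.

55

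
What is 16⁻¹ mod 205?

gcd(205, 16):
  205 = 12*16 + 13
  16 = 1*13 + 3
  13 = 4*3 + 1
  3 = 3*1
so gcd(205, 16) = 1.
Back-substitute for Bézout coefficients:
  1 = 13 - 4*3
  ... = 16*(-64) + 205*(5)
So 16*-64 ≡ 1 (mod 205), and -64 mod 205 = 141.

141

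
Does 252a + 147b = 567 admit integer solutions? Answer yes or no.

yes

gcd(252, 147) = 21  (252 = 1×147 + 105, 147 = 1×105 + 42, 105 = 2×42 + 21, 42 = 2×21).
21 divides 567, so integer solutions exist.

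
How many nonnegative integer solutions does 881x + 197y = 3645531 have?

21

gcd(881, 197) = 1.
By Bézout, 881×(-36) + 197×(161) = 1.
One solution: (117, 17982).
General: x = 117 + 197t, y = 17982 - 881t.
x ≥ 0 ⇒ t ≥ 0; y ≥ 0 ⇒ t ≤ 20. So t ∈ [0, 20]: 21 solutions.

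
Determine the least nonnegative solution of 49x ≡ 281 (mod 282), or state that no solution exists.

23

gcd(282, 49) = 1.
1 divides 281, so solutions exist.
By Bézout, 49×(-23) + 282×(4) = 1.
So 49×(-23) ≡ 1 (mod 282); multiply by 281: x ≡ -6463 (mod 282).
Smallest nonnegative: x = -6463 mod 282 = 23.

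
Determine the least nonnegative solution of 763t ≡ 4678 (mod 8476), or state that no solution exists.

gcd(8476, 763):
  8476 = 11*763 + 83
  763 = 9*83 + 16
  83 = 5*16 + 3
  16 = 5*3 + 1
  3 = 3*1
so gcd(8476, 763) = 1.
1 divides 4678, so solutions exist.
Back-substitute for Bézout coefficients:
  1 = 16 - 5*3
  ... = 763*(2655) + 8476*(-239)
So 763*(2655) ≡ 1 (mod 8476); multiply by 4678: t ≡ 12420090 (mod 8476).
Smallest nonnegative: t = 12420090 mod 8476 = 2750.

2750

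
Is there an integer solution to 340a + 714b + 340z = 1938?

yes

gcd(714, 340) = 34  (714 = 2*340 + 34, 340 = 10*34).
gcd(34, 340) = 34.
34 divides 1938, so integer solutions exist.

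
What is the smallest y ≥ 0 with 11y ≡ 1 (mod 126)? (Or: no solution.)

gcd(126, 11) = 1  (126 = 11×11 + 5, 11 = 2×5 + 1, 5 = 5×1).
1 divides 1, so solutions exist.
Back-substituting, 11×(23) + 126×(-2) = 1.
So 11×(23) ≡ 1 (mod 126); multiply by 1: y ≡ 23 (mod 126).
Smallest nonnegative: y = 23 mod 126 = 23.

23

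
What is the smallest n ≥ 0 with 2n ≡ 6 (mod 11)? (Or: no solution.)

gcd(11, 2) = 1  (11 = 5×2 + 1, 2 = 2×1).
1 divides 6, so solutions exist.
Back-substituting, 2×(-5) + 11×(1) = 1.
So 2×(-5) ≡ 1 (mod 11); multiply by 6: n ≡ -30 (mod 11).
Smallest nonnegative: n = -30 mod 11 = 3.

3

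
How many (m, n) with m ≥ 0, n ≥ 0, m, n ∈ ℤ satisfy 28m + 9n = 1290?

gcd(28, 9) = 1.
By Bézout, 28*(1) + 9*(-3) = 1.
One solution: (3, 134).
General: m = 3 + 9t, n = 134 - 28t.
m ≥ 0 ⇒ t ≥ 0; n ≥ 0 ⇒ t ≤ 4. So t ∈ [0, 4]: 5 solutions.

5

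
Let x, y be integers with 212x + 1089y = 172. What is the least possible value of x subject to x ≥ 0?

gcd(1089, 212) = 1.
1 divides 172, so solutions exist.
By Bézout, 212×(488) + 1089×(-95) = 1.
Scale by 172/1 = 172: (x₀, y₀) = (83936, -16340).
General solution: x = 83936 + 1089t, y = -16340 - 212t for integer t.
x ≥ 0: smallest is 83936 mod 1089 = 83 (at t = -77), with y = -16.

83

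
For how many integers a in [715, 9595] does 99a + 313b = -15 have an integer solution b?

gcd(313, 99) = 1  (313 = 3×99 + 16, 99 = 6×16 + 3, 16 = 5×3 + 1, 3 = 3×1).
Back-substituting, 99×(-98) + 313×(31) = 1.
Scale by -15: particular solution (1470, -465); reduce a mod 313: (218, -69).
General solution: a = 218 + 313t, b = -69 - 99t for integer t.
715 ≤ 218 + 313t ≤ 9595 gives t ∈ [2, 29], which is 28 values.

28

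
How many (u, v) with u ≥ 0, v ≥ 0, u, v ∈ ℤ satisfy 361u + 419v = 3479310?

gcd(419, 361):
  419 = 1*361 + 58
  361 = 6*58 + 13
  58 = 4*13 + 6
  13 = 2*6 + 1
  6 = 6*1
so gcd(419, 361) = 1.
Back-substitute for Bézout coefficients:
  1 = 13 - 2*6
  ... = 361*(65) + 419*(-56)
Scale by 3479310: one solution is (226155150, -194841360). Reduce u mod 419: (319, 8029).
General: u = 319 + 419t, v = 8029 - 361t.
u ≥ 0 ⇒ t ≥ 0; v ≥ 0 ⇒ t ≤ 22. So t ∈ [0, 22]: 23 solutions.

23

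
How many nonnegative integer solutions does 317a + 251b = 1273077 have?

gcd(317, 251) = 1  (317 = 1*251 + 66, 251 = 3*66 + 53, 66 = 1*53 + 13, 53 = 4*13 + 1, 13 = 13*1).
Back-substituting, 317*(-19) + 251*(24) = 1.
Scale by 1273077: one solution is (-24188463, 30553848). Reduce a mod 251: (156, 4875).
General: a = 156 + 251t, b = 4875 - 317t.
a ≥ 0 ⇒ t ≥ 0; b ≥ 0 ⇒ t ≤ 15. So t ∈ [0, 15]: 16 solutions.

16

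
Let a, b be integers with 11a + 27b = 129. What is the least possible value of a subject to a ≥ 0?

gcd(27, 11) = 1  (27 = 2×11 + 5, 11 = 2×5 + 1, 5 = 5×1).
1 divides 129, so solutions exist.
Back-substituting, 11×(5) + 27×(-2) = 1.
Scale by 129/1 = 129: (a₀, b₀) = (645, -258).
General solution: a = 645 + 27t, b = -258 - 11t for integer t.
a ≥ 0: smallest is 645 mod 27 = 24 (at t = -23), with b = -5.

24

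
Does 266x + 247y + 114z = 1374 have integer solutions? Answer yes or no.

no

gcd(266, 247) = 19.
gcd(19, 114) = 19.
19 does not divide 1374 (remainder 6), so no integer solutions.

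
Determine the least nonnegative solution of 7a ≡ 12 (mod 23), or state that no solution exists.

gcd(23, 7) = 1  (23 = 3*7 + 2, 7 = 3*2 + 1, 2 = 2*1).
1 divides 12, so solutions exist.
Back-substituting, 7*(10) + 23*(-3) = 1.
So 7*(10) ≡ 1 (mod 23); multiply by 12: a ≡ 120 (mod 23).
Smallest nonnegative: a = 120 mod 23 = 5.

5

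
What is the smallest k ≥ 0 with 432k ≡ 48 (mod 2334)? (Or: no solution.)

gcd(2334, 432) = 6.
6 divides 48, so solutions exist.
By Bézout, 432·(-27) + 2334·(5) = 6.
So 432·(-27) ≡ 6 (mod 2334); multiply by 8: k ≡ -216 (mod 389).
Smallest nonnegative: k = -216 mod 389 = 173.

173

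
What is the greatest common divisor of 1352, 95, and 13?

gcd(1352, 95) = 1.
gcd(1, 13) = 1.

1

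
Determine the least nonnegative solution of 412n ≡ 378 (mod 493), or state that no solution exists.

gcd(493, 412) = 1.
1 divides 378, so solutions exist.
By Bézout, 412·(-140) + 493·(117) = 1.
So 412·(-140) ≡ 1 (mod 493); multiply by 378: n ≡ -52920 (mod 493).
Smallest nonnegative: n = -52920 mod 493 = 324.

324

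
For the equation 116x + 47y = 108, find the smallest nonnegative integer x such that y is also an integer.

gcd(116, 47):
  116 = 2*47 + 22
  47 = 2*22 + 3
  22 = 7*3 + 1
  3 = 3*1
so gcd(116, 47) = 1.
1 divides 108, so solutions exist.
Back-substitute for Bézout coefficients:
  1 = 22 - 7*3
  ... = 116*(15) + 47*(-37)
Scale by 108/1 = 108: (x₀, y₀) = (1620, -3996).
General solution: x = 1620 + 47t, y = -3996 - 116t for integer t.
x ≥ 0: smallest is 1620 mod 47 = 22 (at t = -34), with y = -52.

22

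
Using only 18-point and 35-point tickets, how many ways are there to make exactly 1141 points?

Need nonnegative integers with 18j + 35k = 1141.
gcd(18, 35) = 1, and 18·(2) + 35·(-1) = 1.
So (j₀, k₀) = (2282, -1141); general j = 2282 + 35t, k = -1141 - 18t.
j ≥ 0 ⇒ t ≥ -65; k ≥ 0 ⇒ t ≤ -64. That's 2 values of t.

2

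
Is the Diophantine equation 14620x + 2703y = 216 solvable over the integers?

gcd(14620, 2703):
  14620 = 5×2703 + 1105
  2703 = 2×1105 + 493
  1105 = 2×493 + 119
  493 = 4×119 + 17
  119 = 7×17
so gcd(14620, 2703) = 17.
17 does not divide 216 (remainder 12), so no integer solutions.

no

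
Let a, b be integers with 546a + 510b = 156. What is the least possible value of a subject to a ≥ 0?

gcd(546, 510) = 6.
6 divides 156, so solutions exist.
By Bézout, 546·(-14) + 510·(15) = 6.
Scale by 156/6 = 26: (a₀, b₀) = (-364, 390).
General solution: a = -364 + 85t, b = 390 - 91t for integer t.
a ≥ 0: smallest is -364 mod 85 = 61 (at t = 5), with b = -65.

61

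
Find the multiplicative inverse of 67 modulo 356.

271

gcd(356, 67):
  356 = 5*67 + 21
  67 = 3*21 + 4
  21 = 5*4 + 1
  4 = 4*1
so gcd(356, 67) = 1.
Back-substitute for Bézout coefficients:
  1 = 21 - 5*4
  ... = 67*(-85) + 356*(16)
So 67*-85 ≡ 1 (mod 356), and -85 mod 356 = 271.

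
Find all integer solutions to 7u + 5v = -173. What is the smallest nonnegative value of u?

1

gcd(7, 5):
  7 = 1×5 + 2
  5 = 2×2 + 1
  2 = 2×1
so gcd(7, 5) = 1.
1 divides -173, so solutions exist.
Back-substitute for Bézout coefficients:
  1 = 5 - 2×2
  ... = 7×(-2) + 5×(3)
Scale by -173/1 = -173: (u₀, v₀) = (346, -519).
General solution: u = 346 + 5t, v = -519 - 7t for integer t.
u ≥ 0: smallest is 346 mod 5 = 1 (at t = -69), with v = -36.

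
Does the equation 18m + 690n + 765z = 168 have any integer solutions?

yes

gcd(690, 18) = 6.
gcd(6, 765) = 3.
3 divides 168, so integer solutions exist.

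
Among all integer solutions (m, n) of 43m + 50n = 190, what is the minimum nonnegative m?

30

gcd(50, 43):
  50 = 1*43 + 7
  43 = 6*7 + 1
  7 = 7*1
so gcd(50, 43) = 1.
1 divides 190, so solutions exist.
Back-substitute for Bézout coefficients:
  1 = 43 - 6*7
  ... = 43*(7) + 50*(-6)
Scale by 190/1 = 190: (m₀, n₀) = (1330, -1140).
General solution: m = 1330 + 50t, n = -1140 - 43t for integer t.
m ≥ 0: smallest is 1330 mod 50 = 30 (at t = -26), with n = -22.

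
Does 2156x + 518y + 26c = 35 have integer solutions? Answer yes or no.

no

gcd(2156, 518) = 14  (2156 = 4·518 + 84, 518 = 6·84 + 14, 84 = 6·14).
gcd(14, 26) = 2.
2 does not divide 35 (remainder 1), so no integer solutions.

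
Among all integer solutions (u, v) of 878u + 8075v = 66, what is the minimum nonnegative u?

gcd(8075, 878) = 1.
1 divides 66, so solutions exist.
By Bézout, 878×(1867) + 8075×(-203) = 1.
Scale by 66/1 = 66: (u₀, v₀) = (123222, -13398).
General solution: u = 123222 + 8075t, v = -13398 - 878t for integer t.
u ≥ 0: smallest is 123222 mod 8075 = 2097 (at t = -15), with v = -228.

2097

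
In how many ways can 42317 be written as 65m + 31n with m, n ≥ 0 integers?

gcd(65, 31):
  65 = 2·31 + 3
  31 = 10·3 + 1
  3 = 3·1
so gcd(65, 31) = 1.
Back-substitute for Bézout coefficients:
  1 = 31 - 10·3
  ... = 65·(-10) + 31·(21)
Scale by 42317: one solution is (-423170, 888657). Reduce m mod 31: (11, 1342).
General: m = 11 + 31t, n = 1342 - 65t.
m ≥ 0 ⇒ t ≥ 0; n ≥ 0 ⇒ t ≤ 20. So t ∈ [0, 20]: 21 solutions.

21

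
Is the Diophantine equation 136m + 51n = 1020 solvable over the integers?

gcd(136, 51) = 17  (136 = 2×51 + 34, 51 = 1×34 + 17, 34 = 2×17).
17 divides 1020, so integer solutions exist.

yes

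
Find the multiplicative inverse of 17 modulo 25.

gcd(25, 17) = 1  (25 = 1×17 + 8, 17 = 2×8 + 1, 8 = 8×1).
Back-substituting, 17×(3) + 25×(-2) = 1.
So 17×3 ≡ 1 (mod 25), and 3 mod 25 = 3.

3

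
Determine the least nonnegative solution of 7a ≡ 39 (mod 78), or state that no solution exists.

39

gcd(78, 7):
  78 = 11×7 + 1
  7 = 7×1
so gcd(78, 7) = 1.
1 divides 39, so solutions exist.
Back-substitute for Bézout coefficients:
  1 = 78 - 11×7
  ... = 7×(-11) + 78×(1)
So 7×(-11) ≡ 1 (mod 78); multiply by 39: a ≡ -429 (mod 78).
Smallest nonnegative: a = -429 mod 78 = 39.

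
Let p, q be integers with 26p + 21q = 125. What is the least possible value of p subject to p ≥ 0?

4

gcd(26, 21):
  26 = 1·21 + 5
  21 = 4·5 + 1
  5 = 5·1
so gcd(26, 21) = 1.
1 divides 125, so solutions exist.
Back-substitute for Bézout coefficients:
  1 = 21 - 4·5
  ... = 26·(-4) + 21·(5)
Scale by 125/1 = 125: (p₀, q₀) = (-500, 625).
General solution: p = -500 + 21t, q = 625 - 26t for integer t.
p ≥ 0: smallest is -500 mod 21 = 4 (at t = 24), with q = 1.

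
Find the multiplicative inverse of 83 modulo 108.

95

gcd(108, 83):
  108 = 1×83 + 25
  83 = 3×25 + 8
  25 = 3×8 + 1
  8 = 8×1
so gcd(108, 83) = 1.
Back-substitute for Bézout coefficients:
  1 = 25 - 3×8
  ... = 83×(-13) + 108×(10)
So 83×-13 ≡ 1 (mod 108), and -13 mod 108 = 95.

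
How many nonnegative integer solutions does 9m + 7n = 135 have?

gcd(9, 7):
  9 = 1*7 + 2
  7 = 3*2 + 1
  2 = 2*1
so gcd(9, 7) = 1.
Back-substitute for Bézout coefficients:
  1 = 7 - 3*2
  ... = 9*(-3) + 7*(4)
Scale by 135: one solution is (-405, 540). Reduce m mod 7: (1, 18).
General: m = 1 + 7t, n = 18 - 9t.
m ≥ 0 ⇒ t ≥ 0; n ≥ 0 ⇒ t ≤ 2. So t ∈ [0, 2]: 3 solutions.

3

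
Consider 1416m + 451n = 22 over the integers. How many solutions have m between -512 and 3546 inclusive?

gcd(1416, 451):
  1416 = 3×451 + 63
  451 = 7×63 + 10
  63 = 6×10 + 3
  10 = 3×3 + 1
  3 = 3×1
so gcd(1416, 451) = 1.
Back-substitute for Bézout coefficients:
  1 = 10 - 3×3
  ... = 1416×(-136) + 451×(427)
Scale by 22: particular solution (-2992, 9394); reduce m mod 451: (165, -518).
General solution: m = 165 + 451t, n = -518 - 1416t for integer t.
-512 ≤ 165 + 451t ≤ 3546 gives t ∈ [-1, 7], which is 9 values.

9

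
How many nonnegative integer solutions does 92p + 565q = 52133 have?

1

gcd(565, 92) = 1  (565 = 6*92 + 13, 92 = 7*13 + 1, 13 = 13*1).
Back-substituting, 92*(43) + 565*(-7) = 1.
Scale by 52133: one solution is (2241719, -364931). Reduce p mod 565: (364, 33).
General: p = 364 + 565t, q = 33 - 92t.
p ≥ 0 ⇒ t ≥ 0; q ≥ 0 ⇒ t ≤ 0. So t ∈ [0, 0]: 1 solution.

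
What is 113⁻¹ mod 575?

gcd(575, 113) = 1  (575 = 5×113 + 10, 113 = 11×10 + 3, 10 = 3×3 + 1, 3 = 3×1).
Back-substituting, 113×(-173) + 575×(34) = 1.
So 113×-173 ≡ 1 (mod 575), and -173 mod 575 = 402.

402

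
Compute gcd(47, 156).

1

gcd(156, 47):
  156 = 3*47 + 15
  47 = 3*15 + 2
  15 = 7*2 + 1
  2 = 2*1
so gcd(156, 47) = 1.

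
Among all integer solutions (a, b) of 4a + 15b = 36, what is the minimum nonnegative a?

gcd(15, 4):
  15 = 3×4 + 3
  4 = 1×3 + 1
  3 = 3×1
so gcd(15, 4) = 1.
1 divides 36, so solutions exist.
Back-substitute for Bézout coefficients:
  1 = 4 - 1×3
  ... = 4×(4) + 15×(-1)
Scale by 36/1 = 36: (a₀, b₀) = (144, -36).
General solution: a = 144 + 15t, b = -36 - 4t for integer t.
a ≥ 0: smallest is 144 mod 15 = 9 (at t = -9), with b = 0.

9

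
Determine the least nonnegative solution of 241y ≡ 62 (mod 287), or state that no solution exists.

86

gcd(287, 241) = 1  (287 = 1×241 + 46, 241 = 5×46 + 11, 46 = 4×11 + 2, 11 = 5×2 + 1, 2 = 2×1).
1 divides 62, so solutions exist.
Back-substituting, 241×(131) + 287×(-110) = 1.
So 241×(131) ≡ 1 (mod 287); multiply by 62: y ≡ 8122 (mod 287).
Smallest nonnegative: y = 8122 mod 287 = 86.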